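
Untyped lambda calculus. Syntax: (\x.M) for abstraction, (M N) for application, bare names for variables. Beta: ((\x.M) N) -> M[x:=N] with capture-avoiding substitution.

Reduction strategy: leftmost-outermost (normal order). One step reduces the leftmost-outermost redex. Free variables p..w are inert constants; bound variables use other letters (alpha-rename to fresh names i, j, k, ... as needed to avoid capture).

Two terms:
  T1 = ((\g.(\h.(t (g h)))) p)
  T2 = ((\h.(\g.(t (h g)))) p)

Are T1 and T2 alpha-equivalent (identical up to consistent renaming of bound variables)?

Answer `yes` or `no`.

Answer: yes

Derivation:
Term 1: ((\g.(\h.(t (g h)))) p)
Term 2: ((\h.(\g.(t (h g)))) p)
Alpha-equivalence: compare structure up to binder renaming.
Result: True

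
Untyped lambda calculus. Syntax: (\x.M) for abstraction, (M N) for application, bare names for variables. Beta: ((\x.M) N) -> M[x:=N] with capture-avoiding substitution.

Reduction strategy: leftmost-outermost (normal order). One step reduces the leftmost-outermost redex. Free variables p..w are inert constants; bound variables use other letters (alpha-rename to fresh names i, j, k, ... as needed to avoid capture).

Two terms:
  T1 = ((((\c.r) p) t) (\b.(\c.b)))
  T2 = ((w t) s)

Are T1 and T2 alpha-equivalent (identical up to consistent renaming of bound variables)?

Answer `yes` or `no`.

Answer: no

Derivation:
Term 1: ((((\c.r) p) t) (\b.(\c.b)))
Term 2: ((w t) s)
Alpha-equivalence: compare structure up to binder renaming.
Result: False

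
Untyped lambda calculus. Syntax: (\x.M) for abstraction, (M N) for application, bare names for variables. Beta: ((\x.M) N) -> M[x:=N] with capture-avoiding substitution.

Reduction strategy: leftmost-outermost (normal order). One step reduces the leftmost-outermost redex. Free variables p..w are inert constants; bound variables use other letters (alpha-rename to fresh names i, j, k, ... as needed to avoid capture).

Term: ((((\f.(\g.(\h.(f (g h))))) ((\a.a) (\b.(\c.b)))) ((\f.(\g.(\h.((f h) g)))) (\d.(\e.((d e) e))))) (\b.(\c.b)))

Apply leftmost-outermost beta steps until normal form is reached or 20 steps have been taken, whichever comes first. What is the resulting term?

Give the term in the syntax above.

Step 0: ((((\f.(\g.(\h.(f (g h))))) ((\a.a) (\b.(\c.b)))) ((\f.(\g.(\h.((f h) g)))) (\d.(\e.((d e) e))))) (\b.(\c.b)))
Step 1: (((\g.(\h.(((\a.a) (\b.(\c.b))) (g h)))) ((\f.(\g.(\h.((f h) g)))) (\d.(\e.((d e) e))))) (\b.(\c.b)))
Step 2: ((\h.(((\a.a) (\b.(\c.b))) (((\f.(\g.(\h.((f h) g)))) (\d.(\e.((d e) e)))) h))) (\b.(\c.b)))
Step 3: (((\a.a) (\b.(\c.b))) (((\f.(\g.(\h.((f h) g)))) (\d.(\e.((d e) e)))) (\b.(\c.b))))
Step 4: ((\b.(\c.b)) (((\f.(\g.(\h.((f h) g)))) (\d.(\e.((d e) e)))) (\b.(\c.b))))
Step 5: (\c.(((\f.(\g.(\h.((f h) g)))) (\d.(\e.((d e) e)))) (\b.(\c.b))))
Step 6: (\c.((\g.(\h.(((\d.(\e.((d e) e))) h) g))) (\b.(\c.b))))
Step 7: (\c.(\h.(((\d.(\e.((d e) e))) h) (\b.(\c.b)))))
Step 8: (\c.(\h.((\e.((h e) e)) (\b.(\c.b)))))
Step 9: (\c.(\h.((h (\b.(\c.b))) (\b.(\c.b)))))

Answer: (\c.(\h.((h (\b.(\c.b))) (\b.(\c.b)))))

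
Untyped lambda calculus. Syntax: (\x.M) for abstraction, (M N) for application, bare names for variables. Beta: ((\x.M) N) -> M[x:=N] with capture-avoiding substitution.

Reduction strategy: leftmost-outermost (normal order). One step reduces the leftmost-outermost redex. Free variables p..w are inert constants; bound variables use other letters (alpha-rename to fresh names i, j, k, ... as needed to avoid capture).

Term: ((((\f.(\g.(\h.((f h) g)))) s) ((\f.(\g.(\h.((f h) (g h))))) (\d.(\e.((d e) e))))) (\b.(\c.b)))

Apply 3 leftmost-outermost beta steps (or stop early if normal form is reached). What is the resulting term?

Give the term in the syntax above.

Step 0: ((((\f.(\g.(\h.((f h) g)))) s) ((\f.(\g.(\h.((f h) (g h))))) (\d.(\e.((d e) e))))) (\b.(\c.b)))
Step 1: (((\g.(\h.((s h) g))) ((\f.(\g.(\h.((f h) (g h))))) (\d.(\e.((d e) e))))) (\b.(\c.b)))
Step 2: ((\h.((s h) ((\f.(\g.(\h.((f h) (g h))))) (\d.(\e.((d e) e)))))) (\b.(\c.b)))
Step 3: ((s (\b.(\c.b))) ((\f.(\g.(\h.((f h) (g h))))) (\d.(\e.((d e) e)))))

Answer: ((s (\b.(\c.b))) ((\f.(\g.(\h.((f h) (g h))))) (\d.(\e.((d e) e)))))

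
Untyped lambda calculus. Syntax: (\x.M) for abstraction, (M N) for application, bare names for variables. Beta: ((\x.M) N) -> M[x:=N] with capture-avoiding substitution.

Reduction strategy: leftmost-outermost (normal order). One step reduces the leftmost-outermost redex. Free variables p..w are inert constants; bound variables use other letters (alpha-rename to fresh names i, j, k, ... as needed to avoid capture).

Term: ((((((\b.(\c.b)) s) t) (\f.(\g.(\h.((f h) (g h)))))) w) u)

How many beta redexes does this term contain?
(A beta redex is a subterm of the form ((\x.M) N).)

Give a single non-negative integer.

Term: ((((((\b.(\c.b)) s) t) (\f.(\g.(\h.((f h) (g h)))))) w) u)
  Redex: ((\b.(\c.b)) s)
Total redexes: 1

Answer: 1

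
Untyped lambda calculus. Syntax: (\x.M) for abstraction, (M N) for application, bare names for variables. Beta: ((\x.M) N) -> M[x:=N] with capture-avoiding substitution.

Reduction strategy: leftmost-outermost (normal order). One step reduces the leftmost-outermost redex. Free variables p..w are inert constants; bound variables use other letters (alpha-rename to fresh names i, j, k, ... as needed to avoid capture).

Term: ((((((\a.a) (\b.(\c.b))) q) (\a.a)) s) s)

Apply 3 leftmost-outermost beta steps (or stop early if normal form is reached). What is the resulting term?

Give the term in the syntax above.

Step 0: ((((((\a.a) (\b.(\c.b))) q) (\a.a)) s) s)
Step 1: (((((\b.(\c.b)) q) (\a.a)) s) s)
Step 2: ((((\c.q) (\a.a)) s) s)
Step 3: ((q s) s)

Answer: ((q s) s)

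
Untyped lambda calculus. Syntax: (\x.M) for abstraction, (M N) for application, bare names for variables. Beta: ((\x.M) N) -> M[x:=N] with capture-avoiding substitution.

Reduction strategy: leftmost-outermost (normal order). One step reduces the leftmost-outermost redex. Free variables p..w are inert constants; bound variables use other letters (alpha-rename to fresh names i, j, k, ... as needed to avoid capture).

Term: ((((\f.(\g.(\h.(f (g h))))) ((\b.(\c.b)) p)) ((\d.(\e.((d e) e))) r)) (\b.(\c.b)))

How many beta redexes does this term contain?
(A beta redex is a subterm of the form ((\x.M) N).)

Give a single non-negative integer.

Term: ((((\f.(\g.(\h.(f (g h))))) ((\b.(\c.b)) p)) ((\d.(\e.((d e) e))) r)) (\b.(\c.b)))
  Redex: ((\f.(\g.(\h.(f (g h))))) ((\b.(\c.b)) p))
  Redex: ((\b.(\c.b)) p)
  Redex: ((\d.(\e.((d e) e))) r)
Total redexes: 3

Answer: 3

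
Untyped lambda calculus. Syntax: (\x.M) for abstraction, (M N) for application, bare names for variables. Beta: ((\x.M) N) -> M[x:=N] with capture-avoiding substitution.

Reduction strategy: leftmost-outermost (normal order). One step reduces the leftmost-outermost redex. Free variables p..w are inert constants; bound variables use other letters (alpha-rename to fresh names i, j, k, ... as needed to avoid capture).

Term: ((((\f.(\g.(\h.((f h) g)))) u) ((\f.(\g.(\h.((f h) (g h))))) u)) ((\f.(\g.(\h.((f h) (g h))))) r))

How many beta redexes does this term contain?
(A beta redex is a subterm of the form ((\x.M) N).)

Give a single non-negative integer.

Term: ((((\f.(\g.(\h.((f h) g)))) u) ((\f.(\g.(\h.((f h) (g h))))) u)) ((\f.(\g.(\h.((f h) (g h))))) r))
  Redex: ((\f.(\g.(\h.((f h) g)))) u)
  Redex: ((\f.(\g.(\h.((f h) (g h))))) u)
  Redex: ((\f.(\g.(\h.((f h) (g h))))) r)
Total redexes: 3

Answer: 3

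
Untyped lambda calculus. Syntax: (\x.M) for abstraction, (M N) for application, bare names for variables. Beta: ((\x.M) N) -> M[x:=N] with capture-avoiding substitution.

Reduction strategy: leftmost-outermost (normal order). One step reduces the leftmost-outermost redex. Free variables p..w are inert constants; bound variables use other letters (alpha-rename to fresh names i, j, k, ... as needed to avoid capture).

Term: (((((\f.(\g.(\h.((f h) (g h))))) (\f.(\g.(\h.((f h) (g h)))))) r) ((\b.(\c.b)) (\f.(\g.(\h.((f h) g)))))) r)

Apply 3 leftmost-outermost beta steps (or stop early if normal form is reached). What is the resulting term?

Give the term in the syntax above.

Answer: ((((\f.(\g.(\h.((f h) (g h))))) ((\b.(\c.b)) (\f.(\g.(\h.((f h) g)))))) (r ((\b.(\c.b)) (\f.(\g.(\h.((f h) g))))))) r)

Derivation:
Step 0: (((((\f.(\g.(\h.((f h) (g h))))) (\f.(\g.(\h.((f h) (g h)))))) r) ((\b.(\c.b)) (\f.(\g.(\h.((f h) g)))))) r)
Step 1: ((((\g.(\h.(((\f.(\g.(\h.((f h) (g h))))) h) (g h)))) r) ((\b.(\c.b)) (\f.(\g.(\h.((f h) g)))))) r)
Step 2: (((\h.(((\f.(\g.(\h.((f h) (g h))))) h) (r h))) ((\b.(\c.b)) (\f.(\g.(\h.((f h) g)))))) r)
Step 3: ((((\f.(\g.(\h.((f h) (g h))))) ((\b.(\c.b)) (\f.(\g.(\h.((f h) g)))))) (r ((\b.(\c.b)) (\f.(\g.(\h.((f h) g))))))) r)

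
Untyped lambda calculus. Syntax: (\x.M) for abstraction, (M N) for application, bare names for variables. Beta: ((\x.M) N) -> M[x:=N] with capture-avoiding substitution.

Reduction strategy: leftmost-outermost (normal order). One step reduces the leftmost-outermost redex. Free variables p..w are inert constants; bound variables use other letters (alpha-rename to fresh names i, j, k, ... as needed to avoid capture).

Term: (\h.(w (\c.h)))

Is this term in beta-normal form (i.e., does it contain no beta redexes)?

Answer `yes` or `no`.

Answer: yes

Derivation:
Term: (\h.(w (\c.h)))
No beta redexes found.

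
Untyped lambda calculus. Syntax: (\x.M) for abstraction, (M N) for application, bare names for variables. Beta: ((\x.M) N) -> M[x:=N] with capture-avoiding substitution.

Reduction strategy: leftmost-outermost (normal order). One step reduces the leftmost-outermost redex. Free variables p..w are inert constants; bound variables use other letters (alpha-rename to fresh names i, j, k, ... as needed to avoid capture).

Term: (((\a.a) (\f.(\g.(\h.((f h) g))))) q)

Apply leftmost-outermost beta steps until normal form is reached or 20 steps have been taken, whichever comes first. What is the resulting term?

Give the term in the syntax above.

Answer: (\g.(\h.((q h) g)))

Derivation:
Step 0: (((\a.a) (\f.(\g.(\h.((f h) g))))) q)
Step 1: ((\f.(\g.(\h.((f h) g)))) q)
Step 2: (\g.(\h.((q h) g)))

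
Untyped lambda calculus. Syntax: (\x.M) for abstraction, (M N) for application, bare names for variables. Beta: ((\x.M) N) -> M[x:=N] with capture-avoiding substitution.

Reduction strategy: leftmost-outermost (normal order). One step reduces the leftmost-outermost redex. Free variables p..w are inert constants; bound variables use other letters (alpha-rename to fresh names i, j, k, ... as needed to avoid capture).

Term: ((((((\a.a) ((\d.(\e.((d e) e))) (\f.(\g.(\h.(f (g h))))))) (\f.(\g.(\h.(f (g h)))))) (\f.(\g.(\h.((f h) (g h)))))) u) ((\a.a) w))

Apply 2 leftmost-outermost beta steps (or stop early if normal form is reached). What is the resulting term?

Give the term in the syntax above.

Step 0: ((((((\a.a) ((\d.(\e.((d e) e))) (\f.(\g.(\h.(f (g h))))))) (\f.(\g.(\h.(f (g h)))))) (\f.(\g.(\h.((f h) (g h)))))) u) ((\a.a) w))
Step 1: ((((((\d.(\e.((d e) e))) (\f.(\g.(\h.(f (g h)))))) (\f.(\g.(\h.(f (g h)))))) (\f.(\g.(\h.((f h) (g h)))))) u) ((\a.a) w))
Step 2: (((((\e.(((\f.(\g.(\h.(f (g h))))) e) e)) (\f.(\g.(\h.(f (g h)))))) (\f.(\g.(\h.((f h) (g h)))))) u) ((\a.a) w))

Answer: (((((\e.(((\f.(\g.(\h.(f (g h))))) e) e)) (\f.(\g.(\h.(f (g h)))))) (\f.(\g.(\h.((f h) (g h)))))) u) ((\a.a) w))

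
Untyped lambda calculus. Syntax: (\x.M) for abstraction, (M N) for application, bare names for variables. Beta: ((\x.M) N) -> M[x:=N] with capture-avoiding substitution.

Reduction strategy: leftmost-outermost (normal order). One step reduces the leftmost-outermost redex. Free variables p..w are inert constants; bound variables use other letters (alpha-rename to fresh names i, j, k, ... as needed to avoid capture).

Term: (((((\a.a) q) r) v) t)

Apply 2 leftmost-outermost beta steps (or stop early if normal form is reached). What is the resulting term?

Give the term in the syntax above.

Answer: (((q r) v) t)

Derivation:
Step 0: (((((\a.a) q) r) v) t)
Step 1: (((q r) v) t)
Step 2: (normal form reached)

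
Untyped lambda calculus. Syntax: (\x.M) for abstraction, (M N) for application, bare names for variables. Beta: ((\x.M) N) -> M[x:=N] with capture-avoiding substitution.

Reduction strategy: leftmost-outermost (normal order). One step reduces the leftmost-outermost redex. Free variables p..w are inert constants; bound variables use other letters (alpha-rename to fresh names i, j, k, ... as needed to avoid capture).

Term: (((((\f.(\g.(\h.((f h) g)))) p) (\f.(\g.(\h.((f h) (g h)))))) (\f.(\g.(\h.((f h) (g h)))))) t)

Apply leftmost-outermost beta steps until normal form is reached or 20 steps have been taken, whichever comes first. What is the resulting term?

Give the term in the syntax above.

Step 0: (((((\f.(\g.(\h.((f h) g)))) p) (\f.(\g.(\h.((f h) (g h)))))) (\f.(\g.(\h.((f h) (g h)))))) t)
Step 1: ((((\g.(\h.((p h) g))) (\f.(\g.(\h.((f h) (g h)))))) (\f.(\g.(\h.((f h) (g h)))))) t)
Step 2: (((\h.((p h) (\f.(\g.(\h.((f h) (g h))))))) (\f.(\g.(\h.((f h) (g h)))))) t)
Step 3: (((p (\f.(\g.(\h.((f h) (g h)))))) (\f.(\g.(\h.((f h) (g h)))))) t)

Answer: (((p (\f.(\g.(\h.((f h) (g h)))))) (\f.(\g.(\h.((f h) (g h)))))) t)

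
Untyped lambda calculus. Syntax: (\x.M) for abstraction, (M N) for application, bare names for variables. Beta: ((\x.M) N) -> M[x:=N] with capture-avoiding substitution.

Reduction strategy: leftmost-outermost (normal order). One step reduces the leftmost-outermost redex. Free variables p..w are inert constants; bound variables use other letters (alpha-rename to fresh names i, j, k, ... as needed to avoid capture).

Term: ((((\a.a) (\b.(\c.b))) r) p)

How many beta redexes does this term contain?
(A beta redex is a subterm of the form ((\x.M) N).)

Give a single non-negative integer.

Answer: 1

Derivation:
Term: ((((\a.a) (\b.(\c.b))) r) p)
  Redex: ((\a.a) (\b.(\c.b)))
Total redexes: 1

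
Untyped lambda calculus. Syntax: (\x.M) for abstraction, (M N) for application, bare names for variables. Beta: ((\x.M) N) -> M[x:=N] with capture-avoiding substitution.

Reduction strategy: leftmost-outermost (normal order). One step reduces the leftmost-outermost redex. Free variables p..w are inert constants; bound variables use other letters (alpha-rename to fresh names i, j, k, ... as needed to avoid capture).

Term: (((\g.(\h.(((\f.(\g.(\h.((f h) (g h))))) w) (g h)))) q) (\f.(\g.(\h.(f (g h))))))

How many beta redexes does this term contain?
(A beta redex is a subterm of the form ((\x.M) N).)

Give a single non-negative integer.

Term: (((\g.(\h.(((\f.(\g.(\h.((f h) (g h))))) w) (g h)))) q) (\f.(\g.(\h.(f (g h))))))
  Redex: ((\g.(\h.(((\f.(\g.(\h.((f h) (g h))))) w) (g h)))) q)
  Redex: ((\f.(\g.(\h.((f h) (g h))))) w)
Total redexes: 2

Answer: 2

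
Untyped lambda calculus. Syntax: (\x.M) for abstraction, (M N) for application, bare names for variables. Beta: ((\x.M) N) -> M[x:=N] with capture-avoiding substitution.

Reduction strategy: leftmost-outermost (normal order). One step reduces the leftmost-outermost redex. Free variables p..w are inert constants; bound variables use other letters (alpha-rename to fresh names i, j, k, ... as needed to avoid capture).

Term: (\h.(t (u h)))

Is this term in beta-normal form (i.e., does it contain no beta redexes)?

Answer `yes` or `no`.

Term: (\h.(t (u h)))
No beta redexes found.

Answer: yes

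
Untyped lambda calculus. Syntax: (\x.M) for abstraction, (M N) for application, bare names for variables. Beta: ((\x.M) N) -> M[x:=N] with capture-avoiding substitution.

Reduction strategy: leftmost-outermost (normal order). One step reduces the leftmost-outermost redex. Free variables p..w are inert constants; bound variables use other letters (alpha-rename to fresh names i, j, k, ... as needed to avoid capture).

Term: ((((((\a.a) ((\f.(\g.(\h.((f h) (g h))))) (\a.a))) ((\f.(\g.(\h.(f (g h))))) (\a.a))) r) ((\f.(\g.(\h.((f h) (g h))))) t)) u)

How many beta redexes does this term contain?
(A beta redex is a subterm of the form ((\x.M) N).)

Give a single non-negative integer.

Answer: 4

Derivation:
Term: ((((((\a.a) ((\f.(\g.(\h.((f h) (g h))))) (\a.a))) ((\f.(\g.(\h.(f (g h))))) (\a.a))) r) ((\f.(\g.(\h.((f h) (g h))))) t)) u)
  Redex: ((\a.a) ((\f.(\g.(\h.((f h) (g h))))) (\a.a)))
  Redex: ((\f.(\g.(\h.((f h) (g h))))) (\a.a))
  Redex: ((\f.(\g.(\h.(f (g h))))) (\a.a))
  Redex: ((\f.(\g.(\h.((f h) (g h))))) t)
Total redexes: 4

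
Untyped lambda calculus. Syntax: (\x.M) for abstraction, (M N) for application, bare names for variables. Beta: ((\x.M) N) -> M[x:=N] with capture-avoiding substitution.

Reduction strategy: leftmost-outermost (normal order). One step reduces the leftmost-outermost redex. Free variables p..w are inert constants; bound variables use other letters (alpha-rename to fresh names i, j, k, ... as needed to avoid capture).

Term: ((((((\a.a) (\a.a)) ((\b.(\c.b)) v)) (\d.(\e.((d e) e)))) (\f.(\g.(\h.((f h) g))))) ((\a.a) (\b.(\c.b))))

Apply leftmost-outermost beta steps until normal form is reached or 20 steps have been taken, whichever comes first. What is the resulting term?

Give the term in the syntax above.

Step 0: ((((((\a.a) (\a.a)) ((\b.(\c.b)) v)) (\d.(\e.((d e) e)))) (\f.(\g.(\h.((f h) g))))) ((\a.a) (\b.(\c.b))))
Step 1: (((((\a.a) ((\b.(\c.b)) v)) (\d.(\e.((d e) e)))) (\f.(\g.(\h.((f h) g))))) ((\a.a) (\b.(\c.b))))
Step 2: (((((\b.(\c.b)) v) (\d.(\e.((d e) e)))) (\f.(\g.(\h.((f h) g))))) ((\a.a) (\b.(\c.b))))
Step 3: ((((\c.v) (\d.(\e.((d e) e)))) (\f.(\g.(\h.((f h) g))))) ((\a.a) (\b.(\c.b))))
Step 4: ((v (\f.(\g.(\h.((f h) g))))) ((\a.a) (\b.(\c.b))))
Step 5: ((v (\f.(\g.(\h.((f h) g))))) (\b.(\c.b)))

Answer: ((v (\f.(\g.(\h.((f h) g))))) (\b.(\c.b)))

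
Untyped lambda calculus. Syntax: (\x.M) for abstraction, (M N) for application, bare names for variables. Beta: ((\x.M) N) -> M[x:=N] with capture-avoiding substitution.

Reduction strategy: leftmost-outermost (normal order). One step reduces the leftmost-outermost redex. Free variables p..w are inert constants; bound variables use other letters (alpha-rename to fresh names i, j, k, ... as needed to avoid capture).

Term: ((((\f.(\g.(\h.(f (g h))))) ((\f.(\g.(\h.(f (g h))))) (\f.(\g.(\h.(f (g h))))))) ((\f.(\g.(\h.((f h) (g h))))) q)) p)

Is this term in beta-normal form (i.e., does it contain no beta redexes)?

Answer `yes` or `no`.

Term: ((((\f.(\g.(\h.(f (g h))))) ((\f.(\g.(\h.(f (g h))))) (\f.(\g.(\h.(f (g h))))))) ((\f.(\g.(\h.((f h) (g h))))) q)) p)
Found 3 beta redex(es).

Answer: no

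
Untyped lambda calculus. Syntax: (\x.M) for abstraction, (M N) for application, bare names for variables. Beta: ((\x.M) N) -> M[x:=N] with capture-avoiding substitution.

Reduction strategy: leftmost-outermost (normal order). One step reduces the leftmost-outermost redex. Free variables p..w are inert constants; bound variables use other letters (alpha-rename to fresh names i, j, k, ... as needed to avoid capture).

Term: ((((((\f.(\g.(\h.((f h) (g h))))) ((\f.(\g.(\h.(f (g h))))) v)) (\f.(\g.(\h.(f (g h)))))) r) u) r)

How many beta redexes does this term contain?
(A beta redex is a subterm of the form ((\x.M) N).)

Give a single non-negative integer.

Answer: 2

Derivation:
Term: ((((((\f.(\g.(\h.((f h) (g h))))) ((\f.(\g.(\h.(f (g h))))) v)) (\f.(\g.(\h.(f (g h)))))) r) u) r)
  Redex: ((\f.(\g.(\h.((f h) (g h))))) ((\f.(\g.(\h.(f (g h))))) v))
  Redex: ((\f.(\g.(\h.(f (g h))))) v)
Total redexes: 2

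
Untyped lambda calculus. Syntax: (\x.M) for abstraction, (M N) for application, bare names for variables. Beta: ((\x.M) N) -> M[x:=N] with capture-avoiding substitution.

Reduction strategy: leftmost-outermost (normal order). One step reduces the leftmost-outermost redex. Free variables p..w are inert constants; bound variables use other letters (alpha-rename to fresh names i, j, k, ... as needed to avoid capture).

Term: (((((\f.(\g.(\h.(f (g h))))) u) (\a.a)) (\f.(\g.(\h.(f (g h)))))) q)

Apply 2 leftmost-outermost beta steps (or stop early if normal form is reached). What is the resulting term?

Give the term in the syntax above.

Step 0: (((((\f.(\g.(\h.(f (g h))))) u) (\a.a)) (\f.(\g.(\h.(f (g h)))))) q)
Step 1: ((((\g.(\h.(u (g h)))) (\a.a)) (\f.(\g.(\h.(f (g h)))))) q)
Step 2: (((\h.(u ((\a.a) h))) (\f.(\g.(\h.(f (g h)))))) q)

Answer: (((\h.(u ((\a.a) h))) (\f.(\g.(\h.(f (g h)))))) q)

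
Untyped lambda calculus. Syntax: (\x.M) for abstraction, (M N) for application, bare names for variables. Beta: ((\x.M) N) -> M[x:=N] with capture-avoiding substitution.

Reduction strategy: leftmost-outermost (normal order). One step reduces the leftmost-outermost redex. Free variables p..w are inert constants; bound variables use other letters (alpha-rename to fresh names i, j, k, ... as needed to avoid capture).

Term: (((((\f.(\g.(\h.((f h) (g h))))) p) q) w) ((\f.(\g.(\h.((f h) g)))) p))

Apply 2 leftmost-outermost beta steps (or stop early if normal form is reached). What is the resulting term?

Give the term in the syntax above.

Step 0: (((((\f.(\g.(\h.((f h) (g h))))) p) q) w) ((\f.(\g.(\h.((f h) g)))) p))
Step 1: ((((\g.(\h.((p h) (g h)))) q) w) ((\f.(\g.(\h.((f h) g)))) p))
Step 2: (((\h.((p h) (q h))) w) ((\f.(\g.(\h.((f h) g)))) p))

Answer: (((\h.((p h) (q h))) w) ((\f.(\g.(\h.((f h) g)))) p))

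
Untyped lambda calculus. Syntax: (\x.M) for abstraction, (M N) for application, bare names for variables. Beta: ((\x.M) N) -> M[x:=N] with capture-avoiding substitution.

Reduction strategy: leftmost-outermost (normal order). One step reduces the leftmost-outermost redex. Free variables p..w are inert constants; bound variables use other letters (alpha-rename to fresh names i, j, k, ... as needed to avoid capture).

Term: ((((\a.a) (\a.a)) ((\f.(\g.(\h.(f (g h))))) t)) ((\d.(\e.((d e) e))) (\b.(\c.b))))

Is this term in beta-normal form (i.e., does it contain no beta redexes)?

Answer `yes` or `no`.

Answer: no

Derivation:
Term: ((((\a.a) (\a.a)) ((\f.(\g.(\h.(f (g h))))) t)) ((\d.(\e.((d e) e))) (\b.(\c.b))))
Found 3 beta redex(es).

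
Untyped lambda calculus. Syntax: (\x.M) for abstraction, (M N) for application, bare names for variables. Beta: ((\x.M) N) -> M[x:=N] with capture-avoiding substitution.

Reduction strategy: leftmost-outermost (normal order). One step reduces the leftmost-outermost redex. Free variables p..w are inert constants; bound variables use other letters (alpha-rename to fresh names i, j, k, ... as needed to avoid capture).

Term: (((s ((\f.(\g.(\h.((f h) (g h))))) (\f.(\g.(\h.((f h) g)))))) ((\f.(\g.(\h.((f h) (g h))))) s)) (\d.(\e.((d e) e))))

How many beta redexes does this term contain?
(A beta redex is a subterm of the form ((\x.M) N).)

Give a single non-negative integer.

Term: (((s ((\f.(\g.(\h.((f h) (g h))))) (\f.(\g.(\h.((f h) g)))))) ((\f.(\g.(\h.((f h) (g h))))) s)) (\d.(\e.((d e) e))))
  Redex: ((\f.(\g.(\h.((f h) (g h))))) (\f.(\g.(\h.((f h) g)))))
  Redex: ((\f.(\g.(\h.((f h) (g h))))) s)
Total redexes: 2

Answer: 2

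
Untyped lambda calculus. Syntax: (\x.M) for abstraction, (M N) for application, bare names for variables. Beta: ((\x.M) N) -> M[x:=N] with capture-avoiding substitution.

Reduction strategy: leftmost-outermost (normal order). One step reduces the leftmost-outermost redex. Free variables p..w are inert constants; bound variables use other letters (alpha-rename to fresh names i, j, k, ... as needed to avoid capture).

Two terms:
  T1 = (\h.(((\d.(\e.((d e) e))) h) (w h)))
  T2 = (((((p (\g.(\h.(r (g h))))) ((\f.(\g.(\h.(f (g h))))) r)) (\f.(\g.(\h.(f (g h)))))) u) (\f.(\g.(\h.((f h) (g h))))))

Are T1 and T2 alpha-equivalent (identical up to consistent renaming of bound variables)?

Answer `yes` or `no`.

Term 1: (\h.(((\d.(\e.((d e) e))) h) (w h)))
Term 2: (((((p (\g.(\h.(r (g h))))) ((\f.(\g.(\h.(f (g h))))) r)) (\f.(\g.(\h.(f (g h)))))) u) (\f.(\g.(\h.((f h) (g h))))))
Alpha-equivalence: compare structure up to binder renaming.
Result: False

Answer: no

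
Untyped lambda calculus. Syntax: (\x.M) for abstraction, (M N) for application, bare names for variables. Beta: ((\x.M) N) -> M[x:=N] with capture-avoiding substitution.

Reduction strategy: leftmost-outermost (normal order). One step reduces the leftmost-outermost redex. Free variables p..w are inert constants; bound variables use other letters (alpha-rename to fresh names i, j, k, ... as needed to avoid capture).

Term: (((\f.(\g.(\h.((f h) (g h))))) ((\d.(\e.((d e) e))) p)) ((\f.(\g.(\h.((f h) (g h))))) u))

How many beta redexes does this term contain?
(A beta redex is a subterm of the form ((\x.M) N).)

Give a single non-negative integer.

Term: (((\f.(\g.(\h.((f h) (g h))))) ((\d.(\e.((d e) e))) p)) ((\f.(\g.(\h.((f h) (g h))))) u))
  Redex: ((\f.(\g.(\h.((f h) (g h))))) ((\d.(\e.((d e) e))) p))
  Redex: ((\d.(\e.((d e) e))) p)
  Redex: ((\f.(\g.(\h.((f h) (g h))))) u)
Total redexes: 3

Answer: 3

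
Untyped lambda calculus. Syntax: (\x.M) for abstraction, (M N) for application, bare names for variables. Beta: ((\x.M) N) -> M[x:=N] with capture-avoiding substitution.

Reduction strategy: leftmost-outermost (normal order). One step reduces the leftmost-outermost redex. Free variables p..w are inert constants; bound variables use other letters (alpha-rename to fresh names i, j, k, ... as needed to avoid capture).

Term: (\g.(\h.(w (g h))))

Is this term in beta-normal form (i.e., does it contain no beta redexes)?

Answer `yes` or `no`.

Term: (\g.(\h.(w (g h))))
No beta redexes found.

Answer: yes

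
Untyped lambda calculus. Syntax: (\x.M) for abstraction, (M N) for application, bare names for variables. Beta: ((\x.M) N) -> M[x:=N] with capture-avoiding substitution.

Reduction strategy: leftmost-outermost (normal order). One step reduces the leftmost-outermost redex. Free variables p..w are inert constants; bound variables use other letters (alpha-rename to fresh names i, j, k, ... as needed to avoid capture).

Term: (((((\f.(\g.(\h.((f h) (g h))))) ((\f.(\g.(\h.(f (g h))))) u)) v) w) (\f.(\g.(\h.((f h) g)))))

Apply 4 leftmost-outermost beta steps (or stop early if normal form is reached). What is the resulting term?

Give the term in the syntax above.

Step 0: (((((\f.(\g.(\h.((f h) (g h))))) ((\f.(\g.(\h.(f (g h))))) u)) v) w) (\f.(\g.(\h.((f h) g)))))
Step 1: ((((\g.(\h.((((\f.(\g.(\h.(f (g h))))) u) h) (g h)))) v) w) (\f.(\g.(\h.((f h) g)))))
Step 2: (((\h.((((\f.(\g.(\h.(f (g h))))) u) h) (v h))) w) (\f.(\g.(\h.((f h) g)))))
Step 3: (((((\f.(\g.(\h.(f (g h))))) u) w) (v w)) (\f.(\g.(\h.((f h) g)))))
Step 4: ((((\g.(\h.(u (g h)))) w) (v w)) (\f.(\g.(\h.((f h) g)))))

Answer: ((((\g.(\h.(u (g h)))) w) (v w)) (\f.(\g.(\h.((f h) g)))))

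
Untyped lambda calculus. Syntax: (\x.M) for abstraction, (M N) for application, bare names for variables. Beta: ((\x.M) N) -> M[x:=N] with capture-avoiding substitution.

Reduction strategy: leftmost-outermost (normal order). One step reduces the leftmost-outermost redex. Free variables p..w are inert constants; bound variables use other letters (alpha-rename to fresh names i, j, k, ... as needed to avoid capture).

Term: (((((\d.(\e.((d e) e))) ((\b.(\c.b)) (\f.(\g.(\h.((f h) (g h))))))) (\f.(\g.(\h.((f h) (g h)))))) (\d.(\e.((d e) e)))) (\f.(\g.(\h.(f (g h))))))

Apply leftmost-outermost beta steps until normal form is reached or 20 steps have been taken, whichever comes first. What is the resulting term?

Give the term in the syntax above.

Answer: (\h.(\i.(h (h (h i)))))

Derivation:
Step 0: (((((\d.(\e.((d e) e))) ((\b.(\c.b)) (\f.(\g.(\h.((f h) (g h))))))) (\f.(\g.(\h.((f h) (g h)))))) (\d.(\e.((d e) e)))) (\f.(\g.(\h.(f (g h))))))
Step 1: ((((\e.((((\b.(\c.b)) (\f.(\g.(\h.((f h) (g h)))))) e) e)) (\f.(\g.(\h.((f h) (g h)))))) (\d.(\e.((d e) e)))) (\f.(\g.(\h.(f (g h))))))
Step 2: ((((((\b.(\c.b)) (\f.(\g.(\h.((f h) (g h)))))) (\f.(\g.(\h.((f h) (g h)))))) (\f.(\g.(\h.((f h) (g h)))))) (\d.(\e.((d e) e)))) (\f.(\g.(\h.(f (g h))))))
Step 3: (((((\c.(\f.(\g.(\h.((f h) (g h)))))) (\f.(\g.(\h.((f h) (g h)))))) (\f.(\g.(\h.((f h) (g h)))))) (\d.(\e.((d e) e)))) (\f.(\g.(\h.(f (g h))))))
Step 4: ((((\f.(\g.(\h.((f h) (g h))))) (\f.(\g.(\h.((f h) (g h)))))) (\d.(\e.((d e) e)))) (\f.(\g.(\h.(f (g h))))))
Step 5: (((\g.(\h.(((\f.(\g.(\h.((f h) (g h))))) h) (g h)))) (\d.(\e.((d e) e)))) (\f.(\g.(\h.(f (g h))))))
Step 6: ((\h.(((\f.(\g.(\h.((f h) (g h))))) h) ((\d.(\e.((d e) e))) h))) (\f.(\g.(\h.(f (g h))))))
Step 7: (((\f.(\g.(\h.((f h) (g h))))) (\f.(\g.(\h.(f (g h)))))) ((\d.(\e.((d e) e))) (\f.(\g.(\h.(f (g h)))))))
Step 8: ((\g.(\h.(((\f.(\g.(\h.(f (g h))))) h) (g h)))) ((\d.(\e.((d e) e))) (\f.(\g.(\h.(f (g h)))))))
Step 9: (\h.(((\f.(\g.(\h.(f (g h))))) h) (((\d.(\e.((d e) e))) (\f.(\g.(\h.(f (g h)))))) h)))
Step 10: (\h.((\g.(\i.(h (g i)))) (((\d.(\e.((d e) e))) (\f.(\g.(\h.(f (g h)))))) h)))
Step 11: (\h.(\i.(h ((((\d.(\e.((d e) e))) (\f.(\g.(\h.(f (g h)))))) h) i))))
Step 12: (\h.(\i.(h (((\e.(((\f.(\g.(\h.(f (g h))))) e) e)) h) i))))
Step 13: (\h.(\i.(h ((((\f.(\g.(\h.(f (g h))))) h) h) i))))
Step 14: (\h.(\i.(h (((\g.(\i.(h (g i)))) h) i))))
Step 15: (\h.(\i.(h ((\i.(h (h i))) i))))
Step 16: (\h.(\i.(h (h (h i)))))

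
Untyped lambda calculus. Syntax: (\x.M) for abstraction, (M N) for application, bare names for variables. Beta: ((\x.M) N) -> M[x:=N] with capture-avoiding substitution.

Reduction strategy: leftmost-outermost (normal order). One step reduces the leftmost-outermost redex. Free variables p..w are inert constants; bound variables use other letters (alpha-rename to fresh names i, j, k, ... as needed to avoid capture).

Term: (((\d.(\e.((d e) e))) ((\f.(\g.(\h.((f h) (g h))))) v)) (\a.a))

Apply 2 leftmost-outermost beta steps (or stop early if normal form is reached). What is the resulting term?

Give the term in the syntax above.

Answer: ((((\f.(\g.(\h.((f h) (g h))))) v) (\a.a)) (\a.a))

Derivation:
Step 0: (((\d.(\e.((d e) e))) ((\f.(\g.(\h.((f h) (g h))))) v)) (\a.a))
Step 1: ((\e.((((\f.(\g.(\h.((f h) (g h))))) v) e) e)) (\a.a))
Step 2: ((((\f.(\g.(\h.((f h) (g h))))) v) (\a.a)) (\a.a))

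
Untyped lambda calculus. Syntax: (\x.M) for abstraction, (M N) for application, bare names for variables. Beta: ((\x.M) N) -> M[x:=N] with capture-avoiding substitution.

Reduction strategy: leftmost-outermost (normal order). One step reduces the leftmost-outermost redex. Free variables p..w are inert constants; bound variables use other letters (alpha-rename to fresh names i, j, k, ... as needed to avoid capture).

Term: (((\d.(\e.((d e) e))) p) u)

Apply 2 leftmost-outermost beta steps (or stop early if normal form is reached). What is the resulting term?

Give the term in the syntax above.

Step 0: (((\d.(\e.((d e) e))) p) u)
Step 1: ((\e.((p e) e)) u)
Step 2: ((p u) u)

Answer: ((p u) u)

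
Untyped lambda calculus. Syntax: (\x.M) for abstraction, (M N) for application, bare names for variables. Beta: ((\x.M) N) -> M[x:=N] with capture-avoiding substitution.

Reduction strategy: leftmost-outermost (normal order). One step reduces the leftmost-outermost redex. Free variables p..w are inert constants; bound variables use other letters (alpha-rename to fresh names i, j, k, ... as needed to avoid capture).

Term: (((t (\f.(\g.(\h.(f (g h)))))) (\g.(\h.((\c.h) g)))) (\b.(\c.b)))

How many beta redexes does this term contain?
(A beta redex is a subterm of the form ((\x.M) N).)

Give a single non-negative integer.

Term: (((t (\f.(\g.(\h.(f (g h)))))) (\g.(\h.((\c.h) g)))) (\b.(\c.b)))
  Redex: ((\c.h) g)
Total redexes: 1

Answer: 1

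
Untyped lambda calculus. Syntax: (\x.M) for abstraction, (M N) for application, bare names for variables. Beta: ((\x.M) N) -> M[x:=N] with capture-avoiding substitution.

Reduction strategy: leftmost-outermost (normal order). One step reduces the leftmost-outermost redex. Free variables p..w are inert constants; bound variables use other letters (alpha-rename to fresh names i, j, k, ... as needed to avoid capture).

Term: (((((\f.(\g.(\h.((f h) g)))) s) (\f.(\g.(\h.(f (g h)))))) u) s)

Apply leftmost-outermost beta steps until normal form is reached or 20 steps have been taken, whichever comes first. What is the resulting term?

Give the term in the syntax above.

Answer: (((s u) (\f.(\g.(\h.(f (g h)))))) s)

Derivation:
Step 0: (((((\f.(\g.(\h.((f h) g)))) s) (\f.(\g.(\h.(f (g h)))))) u) s)
Step 1: ((((\g.(\h.((s h) g))) (\f.(\g.(\h.(f (g h)))))) u) s)
Step 2: (((\h.((s h) (\f.(\g.(\h.(f (g h))))))) u) s)
Step 3: (((s u) (\f.(\g.(\h.(f (g h)))))) s)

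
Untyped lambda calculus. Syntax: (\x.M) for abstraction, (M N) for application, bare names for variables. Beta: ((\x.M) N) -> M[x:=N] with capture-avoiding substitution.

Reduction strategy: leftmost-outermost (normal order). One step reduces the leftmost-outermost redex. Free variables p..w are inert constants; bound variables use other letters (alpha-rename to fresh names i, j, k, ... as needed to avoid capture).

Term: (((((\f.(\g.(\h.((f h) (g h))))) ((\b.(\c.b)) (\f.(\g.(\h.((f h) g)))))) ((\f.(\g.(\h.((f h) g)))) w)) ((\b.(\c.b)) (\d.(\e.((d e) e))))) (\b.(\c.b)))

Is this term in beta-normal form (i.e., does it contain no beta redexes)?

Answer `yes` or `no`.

Term: (((((\f.(\g.(\h.((f h) (g h))))) ((\b.(\c.b)) (\f.(\g.(\h.((f h) g)))))) ((\f.(\g.(\h.((f h) g)))) w)) ((\b.(\c.b)) (\d.(\e.((d e) e))))) (\b.(\c.b)))
Found 4 beta redex(es).

Answer: no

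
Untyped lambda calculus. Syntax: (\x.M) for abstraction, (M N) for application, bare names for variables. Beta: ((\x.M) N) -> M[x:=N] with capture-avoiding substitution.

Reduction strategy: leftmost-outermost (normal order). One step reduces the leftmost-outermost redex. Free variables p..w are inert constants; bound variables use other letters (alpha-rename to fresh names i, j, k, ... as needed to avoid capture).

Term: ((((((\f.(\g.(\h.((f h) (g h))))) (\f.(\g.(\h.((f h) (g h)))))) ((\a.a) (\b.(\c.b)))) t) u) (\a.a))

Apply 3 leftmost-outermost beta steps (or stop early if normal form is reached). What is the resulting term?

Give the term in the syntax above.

Step 0: ((((((\f.(\g.(\h.((f h) (g h))))) (\f.(\g.(\h.((f h) (g h)))))) ((\a.a) (\b.(\c.b)))) t) u) (\a.a))
Step 1: (((((\g.(\h.(((\f.(\g.(\h.((f h) (g h))))) h) (g h)))) ((\a.a) (\b.(\c.b)))) t) u) (\a.a))
Step 2: ((((\h.(((\f.(\g.(\h.((f h) (g h))))) h) (((\a.a) (\b.(\c.b))) h))) t) u) (\a.a))
Step 3: (((((\f.(\g.(\h.((f h) (g h))))) t) (((\a.a) (\b.(\c.b))) t)) u) (\a.a))

Answer: (((((\f.(\g.(\h.((f h) (g h))))) t) (((\a.a) (\b.(\c.b))) t)) u) (\a.a))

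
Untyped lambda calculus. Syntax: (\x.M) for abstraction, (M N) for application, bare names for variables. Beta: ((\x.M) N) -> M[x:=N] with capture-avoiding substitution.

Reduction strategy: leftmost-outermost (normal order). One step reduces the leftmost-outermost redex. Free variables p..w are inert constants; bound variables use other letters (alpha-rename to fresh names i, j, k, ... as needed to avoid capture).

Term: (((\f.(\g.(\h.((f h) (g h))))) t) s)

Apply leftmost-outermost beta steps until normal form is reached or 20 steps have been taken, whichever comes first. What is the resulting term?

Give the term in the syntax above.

Step 0: (((\f.(\g.(\h.((f h) (g h))))) t) s)
Step 1: ((\g.(\h.((t h) (g h)))) s)
Step 2: (\h.((t h) (s h)))

Answer: (\h.((t h) (s h)))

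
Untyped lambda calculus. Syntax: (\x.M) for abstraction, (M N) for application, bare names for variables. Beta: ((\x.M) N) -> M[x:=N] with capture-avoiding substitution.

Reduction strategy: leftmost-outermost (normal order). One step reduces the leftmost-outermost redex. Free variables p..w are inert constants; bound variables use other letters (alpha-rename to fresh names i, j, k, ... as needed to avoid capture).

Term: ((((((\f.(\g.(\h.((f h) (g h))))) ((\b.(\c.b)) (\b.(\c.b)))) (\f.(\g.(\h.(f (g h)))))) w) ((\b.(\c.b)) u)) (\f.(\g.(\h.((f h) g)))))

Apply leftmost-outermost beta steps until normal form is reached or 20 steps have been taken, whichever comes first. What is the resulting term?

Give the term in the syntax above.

Step 0: ((((((\f.(\g.(\h.((f h) (g h))))) ((\b.(\c.b)) (\b.(\c.b)))) (\f.(\g.(\h.(f (g h)))))) w) ((\b.(\c.b)) u)) (\f.(\g.(\h.((f h) g)))))
Step 1: (((((\g.(\h.((((\b.(\c.b)) (\b.(\c.b))) h) (g h)))) (\f.(\g.(\h.(f (g h)))))) w) ((\b.(\c.b)) u)) (\f.(\g.(\h.((f h) g)))))
Step 2: ((((\h.((((\b.(\c.b)) (\b.(\c.b))) h) ((\f.(\g.(\h.(f (g h))))) h))) w) ((\b.(\c.b)) u)) (\f.(\g.(\h.((f h) g)))))
Step 3: ((((((\b.(\c.b)) (\b.(\c.b))) w) ((\f.(\g.(\h.(f (g h))))) w)) ((\b.(\c.b)) u)) (\f.(\g.(\h.((f h) g)))))
Step 4: (((((\c.(\b.(\c.b))) w) ((\f.(\g.(\h.(f (g h))))) w)) ((\b.(\c.b)) u)) (\f.(\g.(\h.((f h) g)))))
Step 5: ((((\b.(\c.b)) ((\f.(\g.(\h.(f (g h))))) w)) ((\b.(\c.b)) u)) (\f.(\g.(\h.((f h) g)))))
Step 6: (((\c.((\f.(\g.(\h.(f (g h))))) w)) ((\b.(\c.b)) u)) (\f.(\g.(\h.((f h) g)))))
Step 7: (((\f.(\g.(\h.(f (g h))))) w) (\f.(\g.(\h.((f h) g)))))
Step 8: ((\g.(\h.(w (g h)))) (\f.(\g.(\h.((f h) g)))))
Step 9: (\h.(w ((\f.(\g.(\h.((f h) g)))) h)))
Step 10: (\h.(w (\g.(\i.((h i) g)))))

Answer: (\h.(w (\g.(\i.((h i) g)))))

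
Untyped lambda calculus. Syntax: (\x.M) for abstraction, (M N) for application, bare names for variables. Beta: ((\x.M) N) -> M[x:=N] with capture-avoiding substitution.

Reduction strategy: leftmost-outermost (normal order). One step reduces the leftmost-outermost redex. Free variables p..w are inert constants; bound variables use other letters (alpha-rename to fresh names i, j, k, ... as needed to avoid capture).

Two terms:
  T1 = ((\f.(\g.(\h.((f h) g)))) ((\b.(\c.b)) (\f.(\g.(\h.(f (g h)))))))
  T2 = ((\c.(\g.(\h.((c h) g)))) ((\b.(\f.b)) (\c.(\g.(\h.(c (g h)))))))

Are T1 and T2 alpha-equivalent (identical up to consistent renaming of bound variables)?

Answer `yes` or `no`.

Answer: yes

Derivation:
Term 1: ((\f.(\g.(\h.((f h) g)))) ((\b.(\c.b)) (\f.(\g.(\h.(f (g h)))))))
Term 2: ((\c.(\g.(\h.((c h) g)))) ((\b.(\f.b)) (\c.(\g.(\h.(c (g h)))))))
Alpha-equivalence: compare structure up to binder renaming.
Result: True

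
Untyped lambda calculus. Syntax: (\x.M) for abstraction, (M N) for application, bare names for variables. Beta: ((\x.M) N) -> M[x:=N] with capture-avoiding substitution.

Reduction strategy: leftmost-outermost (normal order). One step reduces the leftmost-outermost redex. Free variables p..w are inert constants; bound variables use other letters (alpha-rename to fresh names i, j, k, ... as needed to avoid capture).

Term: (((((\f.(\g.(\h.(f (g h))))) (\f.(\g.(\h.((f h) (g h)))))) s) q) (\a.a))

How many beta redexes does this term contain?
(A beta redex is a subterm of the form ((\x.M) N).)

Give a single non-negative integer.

Term: (((((\f.(\g.(\h.(f (g h))))) (\f.(\g.(\h.((f h) (g h)))))) s) q) (\a.a))
  Redex: ((\f.(\g.(\h.(f (g h))))) (\f.(\g.(\h.((f h) (g h))))))
Total redexes: 1

Answer: 1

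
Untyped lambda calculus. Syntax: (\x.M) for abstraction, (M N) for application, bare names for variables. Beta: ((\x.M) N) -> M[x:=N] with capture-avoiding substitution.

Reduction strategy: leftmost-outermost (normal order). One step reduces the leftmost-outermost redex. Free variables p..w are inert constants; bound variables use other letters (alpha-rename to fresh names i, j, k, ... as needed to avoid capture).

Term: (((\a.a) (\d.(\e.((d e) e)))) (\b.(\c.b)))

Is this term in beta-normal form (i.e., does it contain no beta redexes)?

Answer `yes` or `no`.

Answer: no

Derivation:
Term: (((\a.a) (\d.(\e.((d e) e)))) (\b.(\c.b)))
Found 1 beta redex(es).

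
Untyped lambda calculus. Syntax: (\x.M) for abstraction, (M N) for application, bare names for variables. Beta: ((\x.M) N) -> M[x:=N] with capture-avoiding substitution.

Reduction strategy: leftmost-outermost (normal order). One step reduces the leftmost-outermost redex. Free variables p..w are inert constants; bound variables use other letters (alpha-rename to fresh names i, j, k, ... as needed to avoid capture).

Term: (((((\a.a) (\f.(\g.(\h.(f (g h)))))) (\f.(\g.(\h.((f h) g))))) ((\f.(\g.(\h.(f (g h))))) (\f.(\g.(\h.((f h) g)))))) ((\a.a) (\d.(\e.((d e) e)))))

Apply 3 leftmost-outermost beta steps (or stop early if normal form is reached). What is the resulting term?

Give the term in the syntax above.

Step 0: (((((\a.a) (\f.(\g.(\h.(f (g h)))))) (\f.(\g.(\h.((f h) g))))) ((\f.(\g.(\h.(f (g h))))) (\f.(\g.(\h.((f h) g)))))) ((\a.a) (\d.(\e.((d e) e)))))
Step 1: ((((\f.(\g.(\h.(f (g h))))) (\f.(\g.(\h.((f h) g))))) ((\f.(\g.(\h.(f (g h))))) (\f.(\g.(\h.((f h) g)))))) ((\a.a) (\d.(\e.((d e) e)))))
Step 2: (((\g.(\h.((\f.(\g.(\h.((f h) g)))) (g h)))) ((\f.(\g.(\h.(f (g h))))) (\f.(\g.(\h.((f h) g)))))) ((\a.a) (\d.(\e.((d e) e)))))
Step 3: ((\h.((\f.(\g.(\h.((f h) g)))) (((\f.(\g.(\h.(f (g h))))) (\f.(\g.(\h.((f h) g))))) h))) ((\a.a) (\d.(\e.((d e) e)))))

Answer: ((\h.((\f.(\g.(\h.((f h) g)))) (((\f.(\g.(\h.(f (g h))))) (\f.(\g.(\h.((f h) g))))) h))) ((\a.a) (\d.(\e.((d e) e)))))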